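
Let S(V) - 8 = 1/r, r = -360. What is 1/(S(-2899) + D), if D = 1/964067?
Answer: 347064120/2775549253 ≈ 0.12504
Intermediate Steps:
S(V) = 2879/360 (S(V) = 8 + 1/(-360) = 8 - 1/360 = 2879/360)
D = 1/964067 ≈ 1.0373e-6
1/(S(-2899) + D) = 1/(2879/360 + 1/964067) = 1/(2775549253/347064120) = 347064120/2775549253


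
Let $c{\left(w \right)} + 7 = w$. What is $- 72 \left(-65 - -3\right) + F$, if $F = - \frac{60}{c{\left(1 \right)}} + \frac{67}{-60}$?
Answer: $\frac{268373}{60} \approx 4472.9$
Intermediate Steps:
$c{\left(w \right)} = -7 + w$
$F = \frac{533}{60}$ ($F = - \frac{60}{-7 + 1} + \frac{67}{-60} = - \frac{60}{-6} + 67 \left(- \frac{1}{60}\right) = \left(-60\right) \left(- \frac{1}{6}\right) - \frac{67}{60} = 10 - \frac{67}{60} = \frac{533}{60} \approx 8.8833$)
$- 72 \left(-65 - -3\right) + F = - 72 \left(-65 - -3\right) + \frac{533}{60} = - 72 \left(-65 + 3\right) + \frac{533}{60} = \left(-72\right) \left(-62\right) + \frac{533}{60} = 4464 + \frac{533}{60} = \frac{268373}{60}$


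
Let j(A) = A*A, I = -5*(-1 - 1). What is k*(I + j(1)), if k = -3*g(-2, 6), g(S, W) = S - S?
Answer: 0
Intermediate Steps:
I = 10 (I = -5*(-2) = 10)
g(S, W) = 0
j(A) = A²
k = 0 (k = -3*0 = 0)
k*(I + j(1)) = 0*(10 + 1²) = 0*(10 + 1) = 0*11 = 0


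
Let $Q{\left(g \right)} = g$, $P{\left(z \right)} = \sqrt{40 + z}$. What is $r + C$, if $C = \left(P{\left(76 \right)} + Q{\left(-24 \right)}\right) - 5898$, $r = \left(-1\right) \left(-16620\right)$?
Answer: $10698 + 2 \sqrt{29} \approx 10709.0$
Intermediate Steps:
$r = 16620$
$C = -5922 + 2 \sqrt{29}$ ($C = \left(\sqrt{40 + 76} - 24\right) - 5898 = \left(\sqrt{116} - 24\right) - 5898 = \left(2 \sqrt{29} - 24\right) - 5898 = \left(-24 + 2 \sqrt{29}\right) - 5898 = -5922 + 2 \sqrt{29} \approx -5911.2$)
$r + C = 16620 - \left(5922 - 2 \sqrt{29}\right) = 10698 + 2 \sqrt{29}$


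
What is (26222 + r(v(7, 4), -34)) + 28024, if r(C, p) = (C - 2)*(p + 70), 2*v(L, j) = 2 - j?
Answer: 54138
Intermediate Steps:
v(L, j) = 1 - j/2 (v(L, j) = (2 - j)/2 = 1 - j/2)
r(C, p) = (-2 + C)*(70 + p)
(26222 + r(v(7, 4), -34)) + 28024 = (26222 + (-140 - 2*(-34) + 70*(1 - 1/2*4) + (1 - 1/2*4)*(-34))) + 28024 = (26222 + (-140 + 68 + 70*(1 - 2) + (1 - 2)*(-34))) + 28024 = (26222 + (-140 + 68 + 70*(-1) - 1*(-34))) + 28024 = (26222 + (-140 + 68 - 70 + 34)) + 28024 = (26222 - 108) + 28024 = 26114 + 28024 = 54138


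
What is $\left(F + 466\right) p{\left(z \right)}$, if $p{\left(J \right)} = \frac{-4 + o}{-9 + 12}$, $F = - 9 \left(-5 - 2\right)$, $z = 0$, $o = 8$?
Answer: $\frac{2116}{3} \approx 705.33$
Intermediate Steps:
$F = 63$ ($F = \left(-9\right) \left(-7\right) = 63$)
$p{\left(J \right)} = \frac{4}{3}$ ($p{\left(J \right)} = \frac{-4 + 8}{-9 + 12} = \frac{4}{3}$)
$\left(F + 466\right) p{\left(z \right)} = \left(63 + 466\right) \frac{4}{3} = 529 \cdot \frac{4}{3} = \frac{2116}{3}$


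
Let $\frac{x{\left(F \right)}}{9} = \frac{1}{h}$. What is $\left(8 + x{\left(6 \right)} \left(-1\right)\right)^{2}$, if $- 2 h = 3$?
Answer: $196$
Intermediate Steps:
$h = - \frac{3}{2}$ ($h = \left(- \frac{1}{2}\right) 3 = - \frac{3}{2} \approx -1.5$)
$x{\left(F \right)} = -6$ ($x{\left(F \right)} = \frac{9}{- \frac{3}{2}} = 9 \left(- \frac{2}{3}\right) = -6$)
$\left(8 + x{\left(6 \right)} \left(-1\right)\right)^{2} = \left(8 - -6\right)^{2} = \left(8 + 6\right)^{2} = 14^{2} = 196$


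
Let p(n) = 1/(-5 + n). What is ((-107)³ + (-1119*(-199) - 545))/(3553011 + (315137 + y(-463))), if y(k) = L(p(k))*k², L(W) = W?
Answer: -469360476/1810078895 ≈ -0.25930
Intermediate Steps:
y(k) = k²/(-5 + k)
((-107)³ + (-1119*(-199) - 545))/(3553011 + (315137 + y(-463))) = ((-107)³ + (-1119*(-199) - 545))/(3553011 + (315137 + (-463)²/(-5 - 463))) = (-1225043 + (222681 - 545))/(3553011 + (315137 + 214369/(-468))) = (-1225043 + 222136)/(3553011 + (315137 + 214369*(-1/468))) = -1002907/(3553011 + (315137 - 214369/468)) = -1002907/(3553011 + 147269747/468) = -1002907/1810078895/468 = -1002907*468/1810078895 = -469360476/1810078895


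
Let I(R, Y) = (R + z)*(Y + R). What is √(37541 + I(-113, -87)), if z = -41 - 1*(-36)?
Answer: √61141 ≈ 247.27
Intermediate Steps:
z = -5 (z = -41 + 36 = -5)
I(R, Y) = (-5 + R)*(R + Y) (I(R, Y) = (R - 5)*(Y + R) = (-5 + R)*(R + Y))
√(37541 + I(-113, -87)) = √(37541 + ((-113)² - 5*(-113) - 5*(-87) - 113*(-87))) = √(37541 + (12769 + 565 + 435 + 9831)) = √(37541 + 23600) = √61141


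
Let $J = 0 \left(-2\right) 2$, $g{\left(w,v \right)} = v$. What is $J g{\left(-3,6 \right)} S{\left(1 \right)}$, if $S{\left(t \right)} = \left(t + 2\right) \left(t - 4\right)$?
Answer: $0$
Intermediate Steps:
$S{\left(t \right)} = \left(-4 + t\right) \left(2 + t\right)$ ($S{\left(t \right)} = \left(2 + t\right) \left(-4 + t\right) = \left(-4 + t\right) \left(2 + t\right)$)
$J = 0$ ($J = 0 \cdot 2 = 0$)
$J g{\left(-3,6 \right)} S{\left(1 \right)} = 0 \cdot 6 \left(-8 + 1^{2} - 2\right) = 0 \left(-8 + 1 - 2\right) = 0 \left(-9\right) = 0$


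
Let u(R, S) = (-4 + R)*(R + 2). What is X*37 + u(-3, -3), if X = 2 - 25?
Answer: -844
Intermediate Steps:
u(R, S) = (-4 + R)*(2 + R)
X = -23
X*37 + u(-3, -3) = -23*37 + (-8 + (-3)² - 2*(-3)) = -851 + (-8 + 9 + 6) = -851 + 7 = -844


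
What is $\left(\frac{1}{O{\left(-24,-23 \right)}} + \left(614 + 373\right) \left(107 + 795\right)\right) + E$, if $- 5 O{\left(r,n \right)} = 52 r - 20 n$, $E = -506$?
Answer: $\frac{701137189}{788} \approx 8.8977 \cdot 10^{5}$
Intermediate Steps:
$O{\left(r,n \right)} = 4 n - \frac{52 r}{5}$ ($O{\left(r,n \right)} = - \frac{52 r - 20 n}{5} = - \frac{- 20 n + 52 r}{5} = 4 n - \frac{52 r}{5}$)
$\left(\frac{1}{O{\left(-24,-23 \right)}} + \left(614 + 373\right) \left(107 + 795\right)\right) + E = \left(\frac{1}{4 \left(-23\right) - - \frac{1248}{5}} + \left(614 + 373\right) \left(107 + 795\right)\right) - 506 = \left(\frac{1}{-92 + \frac{1248}{5}} + 987 \cdot 902\right) - 506 = \left(\frac{1}{\frac{788}{5}} + 890274\right) - 506 = \left(\frac{5}{788} + 890274\right) - 506 = \frac{701535917}{788} - 506 = \frac{701137189}{788}$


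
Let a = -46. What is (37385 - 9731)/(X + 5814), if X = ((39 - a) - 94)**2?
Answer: 9218/1965 ≈ 4.6911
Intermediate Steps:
X = 81 (X = ((39 - 1*(-46)) - 94)**2 = ((39 + 46) - 94)**2 = (85 - 94)**2 = (-9)**2 = 81)
(37385 - 9731)/(X + 5814) = (37385 - 9731)/(81 + 5814) = 27654/5895 = 27654*(1/5895) = 9218/1965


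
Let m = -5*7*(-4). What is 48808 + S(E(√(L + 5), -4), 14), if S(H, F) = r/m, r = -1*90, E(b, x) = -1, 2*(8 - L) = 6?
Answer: 683303/14 ≈ 48807.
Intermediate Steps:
L = 5 (L = 8 - ½*6 = 8 - 3 = 5)
m = 140 (m = -35*(-4) = 140)
r = -90
S(H, F) = -9/14 (S(H, F) = -90/140 = -90*1/140 = -9/14)
48808 + S(E(√(L + 5), -4), 14) = 48808 - 9/14 = 683303/14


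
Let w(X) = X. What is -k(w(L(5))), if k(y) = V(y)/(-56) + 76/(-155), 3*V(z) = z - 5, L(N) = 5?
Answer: 76/155 ≈ 0.49032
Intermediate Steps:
V(z) = -5/3 + z/3 (V(z) = (z - 5)/3 = (-5 + z)/3 = -5/3 + z/3)
k(y) = -11993/26040 - y/168 (k(y) = (-5/3 + y/3)/(-56) + 76/(-155) = (-5/3 + y/3)*(-1/56) + 76*(-1/155) = (5/168 - y/168) - 76/155 = -11993/26040 - y/168)
-k(w(L(5))) = -(-11993/26040 - 1/168*5) = -(-11993/26040 - 5/168) = -1*(-76/155) = 76/155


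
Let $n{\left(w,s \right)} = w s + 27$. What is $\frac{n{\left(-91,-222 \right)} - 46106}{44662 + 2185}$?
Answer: $- \frac{25877}{46847} \approx -0.55237$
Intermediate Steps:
$n{\left(w,s \right)} = 27 + s w$ ($n{\left(w,s \right)} = s w + 27 = 27 + s w$)
$\frac{n{\left(-91,-222 \right)} - 46106}{44662 + 2185} = \frac{\left(27 - -20202\right) - 46106}{44662 + 2185} = \frac{\left(27 + 20202\right) - 46106}{46847} = \left(20229 - 46106\right) \frac{1}{46847} = \left(-25877\right) \frac{1}{46847} = - \frac{25877}{46847}$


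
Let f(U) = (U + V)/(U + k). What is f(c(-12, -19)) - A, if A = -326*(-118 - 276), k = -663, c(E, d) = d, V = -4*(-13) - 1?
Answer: -43799420/341 ≈ -1.2844e+5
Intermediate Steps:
V = 51 (V = 52 - 1 = 51)
f(U) = (51 + U)/(-663 + U) (f(U) = (U + 51)/(U - 663) = (51 + U)/(-663 + U))
A = 128444 (A = -326*(-394) = 128444)
f(c(-12, -19)) - A = (51 - 19)/(-663 - 19) - 1*128444 = 32/(-682) - 128444 = -1/682*32 - 128444 = -16/341 - 128444 = -43799420/341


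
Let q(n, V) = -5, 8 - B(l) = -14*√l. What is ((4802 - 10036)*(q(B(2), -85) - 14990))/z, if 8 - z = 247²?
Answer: -78483830/61001 ≈ -1286.6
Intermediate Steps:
B(l) = 8 + 14*√l (B(l) = 8 - (-14)*√l = 8 + 14*√l)
z = -61001 (z = 8 - 1*247² = 8 - 1*61009 = 8 - 61009 = -61001)
((4802 - 10036)*(q(B(2), -85) - 14990))/z = ((4802 - 10036)*(-5 - 14990))/(-61001) = -5234*(-14995)*(-1/61001) = 78483830*(-1/61001) = -78483830/61001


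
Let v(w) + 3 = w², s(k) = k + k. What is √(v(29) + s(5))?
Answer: 4*√53 ≈ 29.120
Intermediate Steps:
s(k) = 2*k
v(w) = -3 + w²
√(v(29) + s(5)) = √((-3 + 29²) + 2*5) = √((-3 + 841) + 10) = √(838 + 10) = √848 = 4*√53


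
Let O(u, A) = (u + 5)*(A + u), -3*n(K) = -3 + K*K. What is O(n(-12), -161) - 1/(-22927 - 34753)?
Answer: 503892481/57680 ≈ 8736.0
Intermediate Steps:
n(K) = 1 - K**2/3 (n(K) = -(-3 + K*K)/3 = -(-3 + K**2)/3 = 1 - K**2/3)
O(u, A) = (5 + u)*(A + u)
O(n(-12), -161) - 1/(-22927 - 34753) = ((1 - 1/3*(-12)**2)**2 + 5*(-161) + 5*(1 - 1/3*(-12)**2) - 161*(1 - 1/3*(-12)**2)) - 1/(-22927 - 34753) = ((1 - 1/3*144)**2 - 805 + 5*(1 - 1/3*144) - 161*(1 - 1/3*144)) - 1/(-57680) = ((1 - 48)**2 - 805 + 5*(1 - 48) - 161*(1 - 48)) - 1*(-1/57680) = ((-47)**2 - 805 + 5*(-47) - 161*(-47)) + 1/57680 = (2209 - 805 - 235 + 7567) + 1/57680 = 8736 + 1/57680 = 503892481/57680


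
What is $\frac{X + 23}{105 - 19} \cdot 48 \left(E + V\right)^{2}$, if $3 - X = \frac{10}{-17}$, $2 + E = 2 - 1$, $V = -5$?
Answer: $\frac{390528}{731} \approx 534.24$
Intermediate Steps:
$E = -1$ ($E = -2 + \left(2 - 1\right) = -2 + 1 = -1$)
$X = \frac{61}{17}$ ($X = 3 - \frac{10}{-17} = 3 - 10 \left(- \frac{1}{17}\right) = 3 - - \frac{10}{17} = 3 + \frac{10}{17} = \frac{61}{17} \approx 3.5882$)
$\frac{X + 23}{105 - 19} \cdot 48 \left(E + V\right)^{2} = \frac{\frac{61}{17} + 23}{105 - 19} \cdot 48 \left(-1 - 5\right)^{2} = \frac{452}{17 \cdot 86} \cdot 48 \left(-6\right)^{2} = \frac{452}{17} \cdot \frac{1}{86} \cdot 48 \cdot 36 = \frac{226}{731} \cdot 48 \cdot 36 = \frac{10848}{731} \cdot 36 = \frac{390528}{731}$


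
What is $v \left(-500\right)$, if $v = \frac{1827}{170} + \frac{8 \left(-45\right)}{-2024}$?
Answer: $- \frac{23494050}{4301} \approx -5462.5$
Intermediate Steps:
$v = \frac{469881}{43010}$ ($v = 1827 \cdot \frac{1}{170} - - \frac{45}{253} = \frac{1827}{170} + \frac{45}{253} = \frac{469881}{43010} \approx 10.925$)
$v \left(-500\right) = \frac{469881}{43010} \left(-500\right) = - \frac{23494050}{4301}$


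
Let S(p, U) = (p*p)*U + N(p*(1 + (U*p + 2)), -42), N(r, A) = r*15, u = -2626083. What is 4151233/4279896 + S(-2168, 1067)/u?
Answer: -4239716728981069/138757557128 ≈ -30555.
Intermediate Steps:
N(r, A) = 15*r
S(p, U) = U*p**2 + 15*p*(3 + U*p) (S(p, U) = (p*p)*U + 15*(p*(1 + (U*p + 2))) = p**2*U + 15*(p*(1 + (2 + U*p))) = U*p**2 + 15*(p*(3 + U*p)) = U*p**2 + 15*p*(3 + U*p))
4151233/4279896 + S(-2168, 1067)/u = 4151233/4279896 - 2168*(45 + 16*1067*(-2168))/(-2626083) = 4151233*(1/4279896) - 2168*(45 - 37012096)*(-1/2626083) = 4151233/4279896 - 2168*(-37012051)*(-1/2626083) = 4151233/4279896 + 80242126568*(-1/2626083) = 4151233/4279896 - 80242126568/2626083 = -4239716728981069/138757557128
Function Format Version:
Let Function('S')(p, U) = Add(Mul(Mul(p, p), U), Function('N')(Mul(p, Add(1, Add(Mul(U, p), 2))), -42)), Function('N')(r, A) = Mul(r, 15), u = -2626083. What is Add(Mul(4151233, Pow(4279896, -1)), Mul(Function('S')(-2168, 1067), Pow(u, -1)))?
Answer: Rational(-4239716728981069, 138757557128) ≈ -30555.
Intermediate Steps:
Function('N')(r, A) = Mul(15, r)
Function('S')(p, U) = Add(Mul(U, Pow(p, 2)), Mul(15, p, Add(3, Mul(U, p)))) (Function('S')(p, U) = Add(Mul(Mul(p, p), U), Mul(15, Mul(p, Add(1, Add(Mul(U, p), 2))))) = Add(Mul(Pow(p, 2), U), Mul(15, Mul(p, Add(1, Add(2, Mul(U, p)))))) = Add(Mul(U, Pow(p, 2)), Mul(15, Mul(p, Add(3, Mul(U, p))))) = Add(Mul(U, Pow(p, 2)), Mul(15, p, Add(3, Mul(U, p)))))
Add(Mul(4151233, Pow(4279896, -1)), Mul(Function('S')(-2168, 1067), Pow(u, -1))) = Add(Mul(4151233, Pow(4279896, -1)), Mul(Mul(-2168, Add(45, Mul(16, 1067, -2168))), Pow(-2626083, -1))) = Add(Mul(4151233, Rational(1, 4279896)), Mul(Mul(-2168, Add(45, -37012096)), Rational(-1, 2626083))) = Add(Rational(4151233, 4279896), Mul(Mul(-2168, -37012051), Rational(-1, 2626083))) = Add(Rational(4151233, 4279896), Mul(80242126568, Rational(-1, 2626083))) = Add(Rational(4151233, 4279896), Rational(-80242126568, 2626083)) = Rational(-4239716728981069, 138757557128)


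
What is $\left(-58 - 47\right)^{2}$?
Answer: $11025$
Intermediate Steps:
$\left(-58 - 47\right)^{2} = \left(-105\right)^{2} = 11025$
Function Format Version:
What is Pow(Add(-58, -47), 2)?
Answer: 11025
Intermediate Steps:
Pow(Add(-58, -47), 2) = Pow(-105, 2) = 11025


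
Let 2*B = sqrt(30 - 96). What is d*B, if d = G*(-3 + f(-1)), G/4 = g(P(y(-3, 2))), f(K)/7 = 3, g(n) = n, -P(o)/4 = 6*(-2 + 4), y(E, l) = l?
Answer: -1728*I*sqrt(66) ≈ -14038.0*I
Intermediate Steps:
P(o) = -48 (P(o) = -24*(-2 + 4) = -24*2 = -4*12 = -48)
f(K) = 21 (f(K) = 7*3 = 21)
G = -192 (G = 4*(-48) = -192)
B = I*sqrt(66)/2 (B = sqrt(30 - 96)/2 = sqrt(-66)/2 = (I*sqrt(66))/2 = I*sqrt(66)/2 ≈ 4.062*I)
d = -3456 (d = -192*(-3 + 21) = -192*18 = -3456)
d*B = -1728*I*sqrt(66)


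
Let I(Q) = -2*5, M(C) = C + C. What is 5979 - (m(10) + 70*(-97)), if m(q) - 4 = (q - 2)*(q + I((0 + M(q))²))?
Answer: 12765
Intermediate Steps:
M(C) = 2*C
I(Q) = -10
m(q) = 4 + (-10 + q)*(-2 + q) (m(q) = 4 + (q - 2)*(q - 10) = 4 + (-2 + q)*(-10 + q) = 4 + (-10 + q)*(-2 + q))
5979 - (m(10) + 70*(-97)) = 5979 - ((24 + 10² - 12*10) + 70*(-97)) = 5979 - ((24 + 100 - 120) - 6790) = 5979 - (4 - 6790) = 5979 - 1*(-6786) = 5979 + 6786 = 12765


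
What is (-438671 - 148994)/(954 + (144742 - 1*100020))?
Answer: -587665/45676 ≈ -12.866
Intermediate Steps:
(-438671 - 148994)/(954 + (144742 - 1*100020)) = -587665/(954 + (144742 - 100020)) = -587665/(954 + 44722) = -587665/45676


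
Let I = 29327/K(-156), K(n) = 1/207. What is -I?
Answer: -6070689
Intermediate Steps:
K(n) = 1/207
I = 6070689 (I = 29327/(1/207) = 29327*207 = 6070689)
-I = -1*6070689 = -6070689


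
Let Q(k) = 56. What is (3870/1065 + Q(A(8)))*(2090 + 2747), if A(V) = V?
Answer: 20479858/71 ≈ 2.8845e+5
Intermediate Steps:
(3870/1065 + Q(A(8)))*(2090 + 2747) = (3870/1065 + 56)*(2090 + 2747) = (3870*(1/1065) + 56)*4837 = (258/71 + 56)*4837 = (4234/71)*4837 = 20479858/71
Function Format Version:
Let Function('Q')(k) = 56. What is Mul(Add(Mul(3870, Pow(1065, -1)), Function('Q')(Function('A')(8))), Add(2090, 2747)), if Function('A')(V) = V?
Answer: Rational(20479858, 71) ≈ 2.8845e+5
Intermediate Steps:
Mul(Add(Mul(3870, Pow(1065, -1)), Function('Q')(Function('A')(8))), Add(2090, 2747)) = Mul(Add(Mul(3870, Pow(1065, -1)), 56), Add(2090, 2747)) = Mul(Add(Mul(3870, Rational(1, 1065)), 56), 4837) = Mul(Add(Rational(258, 71), 56), 4837) = Mul(Rational(4234, 71), 4837) = Rational(20479858, 71)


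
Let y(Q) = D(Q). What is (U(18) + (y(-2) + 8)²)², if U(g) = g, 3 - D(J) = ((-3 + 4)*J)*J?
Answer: 4489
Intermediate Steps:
D(J) = 3 - J² (D(J) = 3 - (-3 + 4)*J*J = 3 - 1*J*J = 3 - J*J = 3 - J²)
y(Q) = 3 - Q²
(U(18) + (y(-2) + 8)²)² = (18 + ((3 - 1*(-2)²) + 8)²)² = (18 + ((3 - 1*4) + 8)²)² = (18 + ((3 - 4) + 8)²)² = (18 + (-1 + 8)²)² = (18 + 7²)² = (18 + 49)² = 67² = 4489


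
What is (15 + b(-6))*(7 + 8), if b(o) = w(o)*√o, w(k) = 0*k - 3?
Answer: 225 - 45*I*√6 ≈ 225.0 - 110.23*I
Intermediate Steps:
w(k) = -3 (w(k) = 0 - 3 = -3)
b(o) = -3*√o
(15 + b(-6))*(7 + 8) = (15 - 3*I*√6)*(7 + 8) = (15 - 3*I*√6)*15 = 225 - 45*I*√6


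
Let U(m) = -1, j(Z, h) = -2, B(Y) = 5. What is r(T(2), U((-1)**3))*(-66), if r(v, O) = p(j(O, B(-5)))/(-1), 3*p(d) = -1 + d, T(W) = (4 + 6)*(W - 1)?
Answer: -66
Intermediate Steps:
T(W) = -10 + 10*W (T(W) = 10*(-1 + W) = -10 + 10*W)
p(d) = -1/3 + d/3 (p(d) = (-1 + d)/3 = -1/3 + d/3)
r(v, O) = 1 (r(v, O) = (-1/3 + (1/3)*(-2))/(-1) = (-1/3 - 2/3)*(-1) = -1*(-1) = 1)
r(T(2), U((-1)**3))*(-66) = 1*(-66) = -66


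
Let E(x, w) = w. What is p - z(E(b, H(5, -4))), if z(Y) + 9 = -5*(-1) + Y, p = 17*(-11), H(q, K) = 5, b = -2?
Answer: -188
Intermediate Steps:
p = -187
z(Y) = -4 + Y (z(Y) = -9 + (-5*(-1) + Y) = -9 + (5 + Y) = -4 + Y)
p - z(E(b, H(5, -4))) = -187 - (-4 + 5) = -187 - 1*1 = -187 - 1 = -188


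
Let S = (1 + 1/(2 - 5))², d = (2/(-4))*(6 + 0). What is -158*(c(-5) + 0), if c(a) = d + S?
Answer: 3634/9 ≈ 403.78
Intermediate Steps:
d = -3 (d = (2*(-¼))*6 = -½*6 = -3)
S = 4/9 (S = (1 + 1/(-3))² = (1 - ⅓)² = (⅔)² = 4/9 ≈ 0.44444)
c(a) = -23/9 (c(a) = -3 + 4/9 = -23/9)
-158*(c(-5) + 0) = -158*(-23/9 + 0) = -158*(-23/9) = 3634/9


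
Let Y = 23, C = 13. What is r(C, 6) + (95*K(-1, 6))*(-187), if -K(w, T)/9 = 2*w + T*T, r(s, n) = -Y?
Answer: 5436067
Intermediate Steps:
r(s, n) = -23 (r(s, n) = -1*23 = -23)
K(w, T) = -18*w - 9*T**2 (K(w, T) = -9*(2*w + T*T) = -9*(2*w + T**2) = -9*(T**2 + 2*w) = -18*w - 9*T**2)
r(C, 6) + (95*K(-1, 6))*(-187) = -23 + (95*(-18*(-1) - 9*6**2))*(-187) = -23 + (95*(18 - 9*36))*(-187) = -23 + (95*(18 - 324))*(-187) = -23 + (95*(-306))*(-187) = -23 - 29070*(-187) = -23 + 5436090 = 5436067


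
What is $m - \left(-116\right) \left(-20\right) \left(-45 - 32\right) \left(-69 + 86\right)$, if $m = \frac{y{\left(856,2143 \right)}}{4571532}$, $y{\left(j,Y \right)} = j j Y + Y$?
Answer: $\frac{13884764355551}{4571532} \approx 3.0372 \cdot 10^{6}$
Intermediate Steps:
$y{\left(j,Y \right)} = Y + Y j^{2}$ ($y{\left(j,Y \right)} = j^{2} Y + Y = Y j^{2} + Y = Y + Y j^{2}$)
$m = \frac{1570255391}{4571532}$ ($m = \frac{2143 \left(1 + 856^{2}\right)}{4571532} = 2143 \left(1 + 732736\right) \frac{1}{4571532} = 2143 \cdot 732737 \cdot \frac{1}{4571532} = 1570255391 \cdot \frac{1}{4571532} = \frac{1570255391}{4571532} \approx 343.49$)
$m - \left(-116\right) \left(-20\right) \left(-45 - 32\right) \left(-69 + 86\right) = \frac{1570255391}{4571532} - \left(-116\right) \left(-20\right) \left(-45 - 32\right) \left(-69 + 86\right) = \frac{1570255391}{4571532} - 2320 \left(\left(-77\right) 17\right) = \frac{1570255391}{4571532} - 2320 \left(-1309\right) = \frac{1570255391}{4571532} - -3036880 = \frac{1570255391}{4571532} + 3036880 = \frac{13884764355551}{4571532}$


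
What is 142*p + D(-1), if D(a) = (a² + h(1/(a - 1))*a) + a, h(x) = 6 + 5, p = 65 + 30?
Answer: 13479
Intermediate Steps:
p = 95
h(x) = 11
D(a) = a² + 12*a (D(a) = (a² + 11*a) + a = a² + 12*a)
142*p + D(-1) = 142*95 - (12 - 1) = 13490 - 1*11 = 13490 - 11 = 13479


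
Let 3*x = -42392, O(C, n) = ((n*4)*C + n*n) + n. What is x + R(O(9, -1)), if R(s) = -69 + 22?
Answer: -42533/3 ≈ -14178.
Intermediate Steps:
O(C, n) = n + n² + 4*C*n (O(C, n) = ((4*n)*C + n²) + n = (4*C*n + n²) + n = (n² + 4*C*n) + n = n + n² + 4*C*n)
R(s) = -47
x = -42392/3 (x = (⅓)*(-42392) = -42392/3 ≈ -14131.)
x + R(O(9, -1)) = -42392/3 - 47 = -42533/3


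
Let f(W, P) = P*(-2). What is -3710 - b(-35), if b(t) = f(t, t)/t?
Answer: -3708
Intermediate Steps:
f(W, P) = -2*P
b(t) = -2 (b(t) = (-2*t)/t = -2)
-3710 - b(-35) = -3710 - 1*(-2) = -3710 + 2 = -3708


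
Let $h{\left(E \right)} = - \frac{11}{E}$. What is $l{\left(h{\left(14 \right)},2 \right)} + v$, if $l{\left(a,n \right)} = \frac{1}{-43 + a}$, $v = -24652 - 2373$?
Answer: $- \frac{16566339}{613} \approx -27025.0$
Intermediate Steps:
$v = -27025$
$l{\left(h{\left(14 \right)},2 \right)} + v = \frac{1}{-43 - \frac{11}{14}} - 27025 = \frac{1}{- \frac{613}{14}} - 27025 = - \frac{14}{613} - 27025 = - \frac{16566339}{613}$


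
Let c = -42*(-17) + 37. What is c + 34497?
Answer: 35248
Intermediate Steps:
c = 751 (c = 714 + 37 = 751)
c + 34497 = 751 + 34497 = 35248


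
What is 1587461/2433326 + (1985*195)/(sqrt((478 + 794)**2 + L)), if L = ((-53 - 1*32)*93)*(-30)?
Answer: 1587461/2433326 + 129025*sqrt(206126)/206126 ≈ 284.84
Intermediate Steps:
L = 237150 (L = ((-53 - 32)*93)*(-30) = -85*93*(-30) = -7905*(-30) = 237150)
1587461/2433326 + (1985*195)/(sqrt((478 + 794)**2 + L)) = 1587461/2433326 + (1985*195)/(sqrt((478 + 794)**2 + 237150)) = 1587461*(1/2433326) + 387075/(sqrt(1272**2 + 237150)) = 1587461/2433326 + 387075/(sqrt(1617984 + 237150)) = 1587461/2433326 + 387075/(sqrt(1855134)) = 1587461/2433326 + 387075/((3*sqrt(206126))) = 1587461/2433326 + 387075*(sqrt(206126)/618378) = 1587461/2433326 + 129025*sqrt(206126)/206126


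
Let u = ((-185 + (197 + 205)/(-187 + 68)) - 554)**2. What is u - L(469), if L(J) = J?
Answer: 7797844140/14161 ≈ 5.5066e+5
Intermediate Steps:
u = 7804485649/14161 (u = ((-185 + 402/(-119)) - 554)**2 = ((-185 + 402*(-1/119)) - 554)**2 = ((-185 - 402/119) - 554)**2 = (-22417/119 - 554)**2 = (-88343/119)**2 = 7804485649/14161 ≈ 5.5113e+5)
u - L(469) = 7804485649/14161 - 1*469 = 7804485649/14161 - 469 = 7797844140/14161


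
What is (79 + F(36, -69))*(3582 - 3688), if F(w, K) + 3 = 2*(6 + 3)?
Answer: -9964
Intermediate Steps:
F(w, K) = 15 (F(w, K) = -3 + 2*(6 + 3) = -3 + 2*9 = -3 + 18 = 15)
(79 + F(36, -69))*(3582 - 3688) = (79 + 15)*(3582 - 3688) = 94*(-106) = -9964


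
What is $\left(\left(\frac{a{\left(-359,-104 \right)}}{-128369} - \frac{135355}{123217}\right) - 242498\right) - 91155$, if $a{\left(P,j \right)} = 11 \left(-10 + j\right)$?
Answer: $- \frac{5277487823907546}{15817243073} \approx -3.3365 \cdot 10^{5}$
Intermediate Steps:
$a{\left(P,j \right)} = -110 + 11 j$
$\left(\left(\frac{a{\left(-359,-104 \right)}}{-128369} - \frac{135355}{123217}\right) - 242498\right) - 91155 = \left(\left(\frac{-110 + 11 \left(-104\right)}{-128369} - \frac{135355}{123217}\right) - 242498\right) - 91155 = \left(\left(\left(-110 - 1144\right) \left(- \frac{1}{128369}\right) - \frac{135355}{123217}\right) - 242498\right) - 91155 = \left(\left(\left(-1254\right) \left(- \frac{1}{128369}\right) - \frac{135355}{123217}\right) - 242498\right) - 91155 = \left(\left(\frac{1254}{128369} - \frac{135355}{123217}\right) - 242498\right) - 91155 = \left(- \frac{17220871877}{15817243073} - 242498\right) - 91155 = - \frac{3835667031588231}{15817243073} - 91155 = - \frac{5277487823907546}{15817243073}$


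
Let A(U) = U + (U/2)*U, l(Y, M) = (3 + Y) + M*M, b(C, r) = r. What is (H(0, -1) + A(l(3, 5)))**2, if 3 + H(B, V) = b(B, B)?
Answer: 1034289/4 ≈ 2.5857e+5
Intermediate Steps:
H(B, V) = -3 + B
l(Y, M) = 3 + Y + M**2 (l(Y, M) = (3 + Y) + M**2 = 3 + Y + M**2)
A(U) = U + U**2/2 (A(U) = U + (U*(1/2))*U = U + (U/2)*U = U + U**2/2)
(H(0, -1) + A(l(3, 5)))**2 = ((-3 + 0) + (3 + 3 + 5**2)*(2 + (3 + 3 + 5**2))/2)**2 = (-3 + (3 + 3 + 25)*(2 + (3 + 3 + 25))/2)**2 = (-3 + (1/2)*31*(2 + 31))**2 = (-3 + (1/2)*31*33)**2 = (-3 + 1023/2)**2 = (1017/2)**2 = 1034289/4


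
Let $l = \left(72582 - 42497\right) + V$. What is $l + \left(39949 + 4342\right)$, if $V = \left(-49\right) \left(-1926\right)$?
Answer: $168750$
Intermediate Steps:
$V = 94374$
$l = 124459$ ($l = \left(72582 - 42497\right) + 94374 = 30085 + 94374 = 124459$)
$l + \left(39949 + 4342\right) = 124459 + \left(39949 + 4342\right) = 124459 + 44291 = 168750$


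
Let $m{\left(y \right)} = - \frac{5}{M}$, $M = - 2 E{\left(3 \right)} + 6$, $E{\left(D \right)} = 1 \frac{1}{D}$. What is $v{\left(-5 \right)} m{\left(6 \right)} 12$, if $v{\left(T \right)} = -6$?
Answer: $\frac{135}{2} \approx 67.5$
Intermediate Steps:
$E{\left(D \right)} = \frac{1}{D}$
$M = \frac{16}{3}$ ($M = - \frac{2}{3} + 6 = \frac{16}{3} \approx 5.3333$)
$m{\left(y \right)} = - \frac{15}{16}$ ($m{\left(y \right)} = - \frac{5}{\frac{16}{3}} = \left(-5\right) \frac{3}{16} = - \frac{15}{16}$)
$v{\left(-5 \right)} m{\left(6 \right)} 12 = \left(-6\right) \left(- \frac{15}{16}\right) 12 = \frac{45}{8} \cdot 12 = \frac{135}{2}$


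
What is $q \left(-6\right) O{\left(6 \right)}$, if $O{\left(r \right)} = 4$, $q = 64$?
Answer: $-1536$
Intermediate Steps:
$q \left(-6\right) O{\left(6 \right)} = 64 \left(-6\right) 4 = \left(-384\right) 4 = -1536$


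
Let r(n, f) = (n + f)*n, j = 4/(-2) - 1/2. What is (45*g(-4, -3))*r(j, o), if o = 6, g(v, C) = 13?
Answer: -20475/4 ≈ -5118.8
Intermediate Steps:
j = -5/2 (j = 4*(-½) - 1*½ = -2 - ½ = -5/2 ≈ -2.5000)
r(n, f) = n*(f + n) (r(n, f) = (f + n)*n = n*(f + n))
(45*g(-4, -3))*r(j, o) = (45*13)*(-5*(6 - 5/2)/2) = 585*(-5/2*7/2) = 585*(-35/4) = -20475/4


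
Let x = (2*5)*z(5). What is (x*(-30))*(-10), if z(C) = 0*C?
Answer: 0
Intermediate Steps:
z(C) = 0
x = 0 (x = (2*5)*0 = 10*0 = 0)
(x*(-30))*(-10) = (0*(-30))*(-10) = 0*(-10) = 0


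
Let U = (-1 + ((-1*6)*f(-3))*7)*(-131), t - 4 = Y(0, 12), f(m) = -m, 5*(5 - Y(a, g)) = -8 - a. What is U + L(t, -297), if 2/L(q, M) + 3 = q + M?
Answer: 24073729/1447 ≈ 16637.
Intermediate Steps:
Y(a, g) = 33/5 + a/5 (Y(a, g) = 5 - (-8 - a)/5 = 5 + (8/5 + a/5) = 33/5 + a/5)
t = 53/5 (t = 4 + (33/5 + (⅕)*0) = 4 + (33/5 + 0) = 4 + 33/5 = 53/5 ≈ 10.600)
U = 16637 (U = (-1 + ((-1*6)*(-1*(-3)))*7)*(-131) = (-1 - 6*3*7)*(-131) = (-1 - 18*7)*(-131) = (-1 - 126)*(-131) = -127*(-131) = 16637)
L(q, M) = 2/(-3 + M + q) (L(q, M) = 2/(-3 + (q + M)) = 2/(-3 + (M + q)) = 2/(-3 + M + q))
U + L(t, -297) = 16637 + 2/(-3 - 297 + 53/5) = 16637 + 2/(-1447/5) = 16637 + 2*(-5/1447) = 16637 - 10/1447 = 24073729/1447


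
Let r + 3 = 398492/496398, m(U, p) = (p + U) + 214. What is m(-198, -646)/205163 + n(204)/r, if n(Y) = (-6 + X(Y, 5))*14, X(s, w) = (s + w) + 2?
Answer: -20877762170760/15983692459 ≈ -1306.2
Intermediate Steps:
X(s, w) = 2 + s + w
n(Y) = 14 + 14*Y (n(Y) = (-6 + (2 + Y + 5))*14 = (-6 + (7 + Y))*14 = (1 + Y)*14 = 14 + 14*Y)
m(U, p) = 214 + U + p (m(U, p) = (U + p) + 214 = 214 + U + p)
r = -545351/248199 (r = -3 + 398492/496398 = -3 + 398492*(1/496398) = -3 + 199246/248199 = -545351/248199 ≈ -2.1972)
m(-198, -646)/205163 + n(204)/r = (214 - 198 - 646)/205163 + (14 + 14*204)/(-545351/248199) = -630*1/205163 + (14 + 2856)*(-248199/545351) = -90/29309 + 2870*(-248199/545351) = -90/29309 - 712331130/545351 = -20877762170760/15983692459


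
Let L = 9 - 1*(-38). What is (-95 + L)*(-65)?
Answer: 3120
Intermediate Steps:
L = 47 (L = 9 + 38 = 47)
(-95 + L)*(-65) = (-95 + 47)*(-65) = -48*(-65) = 3120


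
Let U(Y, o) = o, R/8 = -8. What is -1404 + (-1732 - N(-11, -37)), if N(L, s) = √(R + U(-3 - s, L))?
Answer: -3136 - 5*I*√3 ≈ -3136.0 - 8.6602*I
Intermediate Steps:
R = -64 (R = 8*(-8) = -64)
N(L, s) = √(-64 + L)
-1404 + (-1732 - N(-11, -37)) = -1404 + (-1732 - √(-64 - 11)) = -1404 + (-1732 - √(-75)) = -1404 + (-1732 - 5*I*√3) = -3136 - 5*I*√3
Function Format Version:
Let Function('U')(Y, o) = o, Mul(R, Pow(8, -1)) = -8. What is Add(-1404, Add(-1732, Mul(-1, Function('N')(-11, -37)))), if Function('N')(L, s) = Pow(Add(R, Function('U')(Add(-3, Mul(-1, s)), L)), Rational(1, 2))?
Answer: Add(-3136, Mul(-5, I, Pow(3, Rational(1, 2)))) ≈ Add(-3136.0, Mul(-8.6602, I))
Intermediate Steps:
R = -64 (R = Mul(8, -8) = -64)
Function('N')(L, s) = Pow(Add(-64, L), Rational(1, 2))
Add(-1404, Add(-1732, Mul(-1, Function('N')(-11, -37)))) = Add(-1404, Add(-1732, Mul(-1, Pow(Add(-64, -11), Rational(1, 2))))) = Add(-1404, Add(-1732, Mul(-1, Pow(-75, Rational(1, 2))))) = Add(-1404, Add(-1732, Mul(-1, Mul(5, I, Pow(3, Rational(1, 2)))))) = Add(-1404, Add(-1732, Mul(-5, I, Pow(3, Rational(1, 2))))) = Add(-3136, Mul(-5, I, Pow(3, Rational(1, 2))))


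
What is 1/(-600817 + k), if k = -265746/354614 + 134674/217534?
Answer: -64498831/38752002549195 ≈ -1.6644e-6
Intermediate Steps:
k = -8404268/64498831 (k = -265746*1/354614 + 134674*(1/217534) = -10221/13639 + 67337/108767 = -8404268/64498831 ≈ -0.13030)
1/(-600817 + k) = 1/(-600817 - 8404268/64498831) = 1/(-38752002549195/64498831) = -64498831/38752002549195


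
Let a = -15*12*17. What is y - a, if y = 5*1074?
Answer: 8430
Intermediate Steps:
a = -3060 (a = -180*17 = -3060)
y = 5370
y - a = 5370 - 1*(-3060) = 5370 + 3060 = 8430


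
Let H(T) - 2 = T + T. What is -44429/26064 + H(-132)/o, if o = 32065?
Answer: -1431444653/835742160 ≈ -1.7128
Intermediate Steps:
H(T) = 2 + 2*T (H(T) = 2 + (T + T) = 2 + 2*T)
-44429/26064 + H(-132)/o = -44429/26064 + (2 + 2*(-132))/32065 = -44429*1/26064 + (2 - 264)*(1/32065) = -44429/26064 - 262*1/32065 = -44429/26064 - 262/32065 = -1431444653/835742160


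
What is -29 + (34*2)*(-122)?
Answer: -8325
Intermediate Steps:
-29 + (34*2)*(-122) = -29 + 68*(-122) = -29 - 8296 = -8325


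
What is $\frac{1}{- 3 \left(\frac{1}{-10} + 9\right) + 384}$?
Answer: $\frac{10}{3573} \approx 0.0027988$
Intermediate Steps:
$\frac{1}{- 3 \left(\frac{1}{-10} + 9\right) + 384} = \frac{1}{- 3 \left(- \frac{1}{10} + 9\right) + 384} = \frac{1}{\left(-3\right) \frac{89}{10} + 384} = \frac{1}{- \frac{267}{10} + 384} = \frac{1}{\frac{3573}{10}} = \frac{10}{3573}$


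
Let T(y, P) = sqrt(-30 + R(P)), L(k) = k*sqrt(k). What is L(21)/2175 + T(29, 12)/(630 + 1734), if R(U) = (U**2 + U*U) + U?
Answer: sqrt(30)/788 + 7*sqrt(21)/725 ≈ 0.051196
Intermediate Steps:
L(k) = k**(3/2)
R(U) = U + 2*U**2 (R(U) = (U**2 + U**2) + U = 2*U**2 + U = U + 2*U**2)
T(y, P) = sqrt(-30 + P*(1 + 2*P))
L(21)/2175 + T(29, 12)/(630 + 1734) = 21**(3/2)/2175 + sqrt(-30 + 12*(1 + 2*12))/(630 + 1734) = (21*sqrt(21))*(1/2175) + sqrt(-30 + 12*(1 + 24))/2364 = 7*sqrt(21)/725 + sqrt(-30 + 12*25)*(1/2364) = 7*sqrt(21)/725 + sqrt(-30 + 300)*(1/2364) = 7*sqrt(21)/725 + sqrt(270)*(1/2364) = 7*sqrt(21)/725 + (3*sqrt(30))*(1/2364) = 7*sqrt(21)/725 + sqrt(30)/788 = sqrt(30)/788 + 7*sqrt(21)/725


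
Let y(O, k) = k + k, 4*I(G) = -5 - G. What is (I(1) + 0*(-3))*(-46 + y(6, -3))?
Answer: 78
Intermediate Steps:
I(G) = -5/4 - G/4 (I(G) = (-5 - G)/4 = -5/4 - G/4)
y(O, k) = 2*k
(I(1) + 0*(-3))*(-46 + y(6, -3)) = ((-5/4 - ¼*1) + 0*(-3))*(-46 + 2*(-3)) = ((-5/4 - ¼) + 0)*(-46 - 6) = (-3/2 + 0)*(-52) = -3/2*(-52) = 78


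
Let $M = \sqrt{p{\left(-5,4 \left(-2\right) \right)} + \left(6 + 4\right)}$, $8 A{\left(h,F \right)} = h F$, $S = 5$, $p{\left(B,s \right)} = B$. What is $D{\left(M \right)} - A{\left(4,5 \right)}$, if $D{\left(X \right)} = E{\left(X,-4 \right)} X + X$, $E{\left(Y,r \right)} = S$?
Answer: $- \frac{5}{2} + 6 \sqrt{5} \approx 10.916$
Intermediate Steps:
$E{\left(Y,r \right)} = 5$
$A{\left(h,F \right)} = \frac{F h}{8}$ ($A{\left(h,F \right)} = \frac{h F}{8} = \frac{F h}{8}$)
$M = \sqrt{5}$ ($M = \sqrt{-5 + \left(6 + 4\right)} = \sqrt{-5 + 10} = \sqrt{5} \approx 2.2361$)
$D{\left(X \right)} = 6 X$ ($D{\left(X \right)} = 5 X + X = 6 X$)
$D{\left(M \right)} - A{\left(4,5 \right)} = 6 \sqrt{5} - \frac{1}{8} \cdot 5 \cdot 4 = 6 \sqrt{5} - \frac{5}{2} = - \frac{5}{2} + 6 \sqrt{5}$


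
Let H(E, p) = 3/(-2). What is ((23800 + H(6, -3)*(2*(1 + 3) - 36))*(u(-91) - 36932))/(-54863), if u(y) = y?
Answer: 882702366/54863 ≈ 16089.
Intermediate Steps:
H(E, p) = -3/2 (H(E, p) = 3*(-1/2) = -3/2)
((23800 + H(6, -3)*(2*(1 + 3) - 36))*(u(-91) - 36932))/(-54863) = ((23800 - 3*(2*(1 + 3) - 36)/2)*(-91 - 36932))/(-54863) = ((23800 - 3*(2*4 - 36)/2)*(-37023))*(-1/54863) = ((23800 - 3*(8 - 36)/2)*(-37023))*(-1/54863) = ((23800 - 3/2*(-28))*(-37023))*(-1/54863) = ((23800 + 42)*(-37023))*(-1/54863) = (23842*(-37023))*(-1/54863) = -882702366*(-1/54863) = 882702366/54863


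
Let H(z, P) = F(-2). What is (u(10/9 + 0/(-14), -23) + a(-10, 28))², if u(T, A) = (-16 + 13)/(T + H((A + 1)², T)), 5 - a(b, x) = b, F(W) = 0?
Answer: 15129/100 ≈ 151.29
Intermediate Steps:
H(z, P) = 0
a(b, x) = 5 - b
u(T, A) = -3/T (u(T, A) = (-16 + 13)/(T + 0) = -3/T)
(u(10/9 + 0/(-14), -23) + a(-10, 28))² = (-3/(10/9 + 0/(-14)) + (5 - 1*(-10)))² = (-3/(10*(⅑) + 0*(-1/14)) + (5 + 10))² = (-3/(10/9 + 0) + 15)² = (-3/10/9 + 15)² = (-3*9/10 + 15)² = (-27/10 + 15)² = (123/10)² = 15129/100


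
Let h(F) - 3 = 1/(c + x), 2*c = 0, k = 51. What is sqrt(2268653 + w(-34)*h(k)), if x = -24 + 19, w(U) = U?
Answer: sqrt(56713945)/5 ≈ 1506.2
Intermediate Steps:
c = 0 (c = (1/2)*0 = 0)
x = -5
h(F) = 14/5 (h(F) = 3 + 1/(0 - 5) = 3 + 1/(-5) = 3 - 1/5 = 14/5)
sqrt(2268653 + w(-34)*h(k)) = sqrt(2268653 - 34*14/5) = sqrt(2268653 - 476/5) = sqrt(11342789/5) = sqrt(56713945)/5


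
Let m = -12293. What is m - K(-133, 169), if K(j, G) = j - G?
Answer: -11991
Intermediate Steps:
m - K(-133, 169) = -12293 - (-133 - 1*169) = -12293 - (-133 - 169) = -12293 - 1*(-302) = -12293 + 302 = -11991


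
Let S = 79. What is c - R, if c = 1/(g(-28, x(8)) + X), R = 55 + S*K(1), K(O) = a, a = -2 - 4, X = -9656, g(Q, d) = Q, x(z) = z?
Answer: 4057595/9684 ≈ 419.00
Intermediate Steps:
a = -6
K(O) = -6
R = -419 (R = 55 + 79*(-6) = 55 - 474 = -419)
c = -1/9684 (c = 1/(-28 - 9656) = 1/(-9684) = -1/9684 ≈ -0.00010326)
c - R = -1/9684 - 1*(-419) = -1/9684 + 419 = 4057595/9684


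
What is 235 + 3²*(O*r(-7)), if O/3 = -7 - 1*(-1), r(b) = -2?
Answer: 559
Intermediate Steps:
O = -18 (O = 3*(-7 - 1*(-1)) = 3*(-7 + 1) = 3*(-6) = -18)
235 + 3²*(O*r(-7)) = 235 + 3²*(-18*(-2)) = 235 + 9*36 = 235 + 324 = 559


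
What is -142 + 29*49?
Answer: 1279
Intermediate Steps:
-142 + 29*49 = -142 + 1421 = 1279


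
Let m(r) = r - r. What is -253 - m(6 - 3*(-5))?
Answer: -253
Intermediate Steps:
m(r) = 0
-253 - m(6 - 3*(-5)) = -253 - 1*0 = -253 + 0 = -253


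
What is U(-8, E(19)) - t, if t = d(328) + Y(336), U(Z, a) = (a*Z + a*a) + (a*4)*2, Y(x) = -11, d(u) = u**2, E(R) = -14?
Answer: -107377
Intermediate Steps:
U(Z, a) = a**2 + 8*a + Z*a (U(Z, a) = (Z*a + a**2) + (4*a)*2 = (a**2 + Z*a) + 8*a = a**2 + 8*a + Z*a)
t = 107573 (t = 328**2 - 11 = 107584 - 11 = 107573)
U(-8, E(19)) - t = -14*(8 - 8 - 14) - 1*107573 = -14*(-14) - 107573 = 196 - 107573 = -107377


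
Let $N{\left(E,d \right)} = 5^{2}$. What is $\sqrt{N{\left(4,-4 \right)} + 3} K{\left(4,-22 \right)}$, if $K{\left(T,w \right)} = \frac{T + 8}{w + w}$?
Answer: $- \frac{6 \sqrt{7}}{11} \approx -1.4431$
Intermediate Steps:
$N{\left(E,d \right)} = 25$
$K{\left(T,w \right)} = \frac{8 + T}{2 w}$
$\sqrt{N{\left(4,-4 \right)} + 3} K{\left(4,-22 \right)} = \sqrt{25 + 3} \frac{8 + 4}{2 \left(-22\right)} = \sqrt{28} \cdot \frac{1}{2} \left(- \frac{1}{22}\right) 12 = 2 \sqrt{7} \left(- \frac{3}{11}\right) = - \frac{6 \sqrt{7}}{11}$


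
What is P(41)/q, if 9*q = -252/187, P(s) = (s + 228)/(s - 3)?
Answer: -50303/1064 ≈ -47.277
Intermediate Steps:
P(s) = (228 + s)/(-3 + s)
q = -28/187 (q = (-252/187)/9 = (-252*1/187)/9 = (⅑)*(-252/187) = -28/187 ≈ -0.14973)
P(41)/q = ((228 + 41)/(-3 + 41))/(-28/187) = (269/38)*(-187/28) = -50303/1064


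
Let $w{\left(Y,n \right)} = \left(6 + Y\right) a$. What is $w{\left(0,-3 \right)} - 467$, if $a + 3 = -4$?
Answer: $-509$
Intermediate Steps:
$a = -7$ ($a = -3 - 4 = -7$)
$w{\left(Y,n \right)} = -42 - 7 Y$ ($w{\left(Y,n \right)} = \left(6 + Y\right) \left(-7\right) = -42 - 7 Y$)
$w{\left(0,-3 \right)} - 467 = \left(-42 - 0\right) - 467 = \left(-42 + 0\right) - 467 = -42 - 467 = -509$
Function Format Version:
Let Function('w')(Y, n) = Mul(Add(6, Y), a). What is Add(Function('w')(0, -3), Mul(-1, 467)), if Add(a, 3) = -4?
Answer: -509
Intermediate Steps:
a = -7 (a = Add(-3, -4) = -7)
Function('w')(Y, n) = Add(-42, Mul(-7, Y)) (Function('w')(Y, n) = Mul(Add(6, Y), -7) = Add(-42, Mul(-7, Y)))
Add(Function('w')(0, -3), Mul(-1, 467)) = Add(Add(-42, Mul(-7, 0)), Mul(-1, 467)) = Add(Add(-42, 0), -467) = Add(-42, -467) = -509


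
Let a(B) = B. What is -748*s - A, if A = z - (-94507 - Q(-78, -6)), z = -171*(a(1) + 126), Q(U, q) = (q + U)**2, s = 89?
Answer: -146418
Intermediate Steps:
Q(U, q) = (U + q)**2
z = -21717 (z = -171*(1 + 126) = -171*127 = -21717)
A = 79846 (A = -21717 - (-94507 - (-78 - 6)**2) = -21717 - (-94507 - 1*(-84)**2) = -21717 - (-94507 - 1*7056) = -21717 - (-94507 - 7056) = -21717 - 1*(-101563) = -21717 + 101563 = 79846)
-748*s - A = -748*89 - 1*79846 = -66572 - 79846 = -146418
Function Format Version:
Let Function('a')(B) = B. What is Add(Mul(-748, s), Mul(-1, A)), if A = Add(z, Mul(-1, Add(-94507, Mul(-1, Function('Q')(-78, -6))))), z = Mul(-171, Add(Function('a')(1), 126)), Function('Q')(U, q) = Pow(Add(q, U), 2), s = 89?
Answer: -146418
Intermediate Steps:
Function('Q')(U, q) = Pow(Add(U, q), 2)
z = -21717 (z = Mul(-171, Add(1, 126)) = Mul(-171, 127) = -21717)
A = 79846 (A = Add(-21717, Mul(-1, Add(-94507, Mul(-1, Pow(Add(-78, -6), 2))))) = Add(-21717, Mul(-1, Add(-94507, Mul(-1, Pow(-84, 2))))) = Add(-21717, Mul(-1, Add(-94507, Mul(-1, 7056)))) = Add(-21717, Mul(-1, Add(-94507, -7056))) = Add(-21717, Mul(-1, -101563)) = Add(-21717, 101563) = 79846)
Add(Mul(-748, s), Mul(-1, A)) = Add(Mul(-748, 89), Mul(-1, 79846)) = Add(-66572, -79846) = -146418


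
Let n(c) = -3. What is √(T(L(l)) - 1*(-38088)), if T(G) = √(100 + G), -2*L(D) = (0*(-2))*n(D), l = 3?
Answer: √38098 ≈ 195.19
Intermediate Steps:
L(D) = 0 (L(D) = -0*(-2)*(-3)/2 = -0*(-3) = -½*0 = 0)
√(T(L(l)) - 1*(-38088)) = √(√(100 + 0) - 1*(-38088)) = √(√100 + 38088) = √(10 + 38088) = √38098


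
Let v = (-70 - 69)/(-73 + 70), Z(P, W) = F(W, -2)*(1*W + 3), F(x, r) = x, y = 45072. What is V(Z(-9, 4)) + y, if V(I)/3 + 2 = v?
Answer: 45205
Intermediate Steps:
Z(P, W) = W*(3 + W) (Z(P, W) = W*(1*W + 3) = W*(W + 3) = W*(3 + W))
v = 139/3 (v = -139/(-3) = -139*(-⅓) = 139/3 ≈ 46.333)
V(I) = 133 (V(I) = -6 + 3*(139/3) = -6 + 139 = 133)
V(Z(-9, 4)) + y = 133 + 45072 = 45205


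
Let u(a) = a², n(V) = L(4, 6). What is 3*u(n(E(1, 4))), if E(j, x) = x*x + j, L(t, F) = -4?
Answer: 48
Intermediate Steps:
E(j, x) = j + x² (E(j, x) = x² + j = j + x²)
n(V) = -4
3*u(n(E(1, 4))) = 3*(-4)² = 3*16 = 48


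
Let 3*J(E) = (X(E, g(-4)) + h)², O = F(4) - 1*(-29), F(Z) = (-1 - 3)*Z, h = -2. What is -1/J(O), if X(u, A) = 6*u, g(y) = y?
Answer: -3/5776 ≈ -0.00051939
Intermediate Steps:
F(Z) = -4*Z
O = 13 (O = -4*4 - 1*(-29) = -16 + 29 = 13)
J(E) = (-2 + 6*E)²/3 (J(E) = (6*E - 2)²/3 = (-2 + 6*E)²/3)
-1/J(O) = -1/(4*(-1 + 3*13)²/3) = -1/(4*(-1 + 39)²/3) = -1/((4/3)*38²) = -1/((4/3)*1444) = -1/5776/3 = -1*3/5776 = -3/5776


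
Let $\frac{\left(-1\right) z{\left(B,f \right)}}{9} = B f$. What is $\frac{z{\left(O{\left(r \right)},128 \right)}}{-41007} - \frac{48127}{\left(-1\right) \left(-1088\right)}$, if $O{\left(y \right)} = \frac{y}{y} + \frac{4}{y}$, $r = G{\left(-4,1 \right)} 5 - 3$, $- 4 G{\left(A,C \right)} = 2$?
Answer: $- \frac{425592601}{9622976} \approx -44.227$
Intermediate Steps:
$G{\left(A,C \right)} = - \frac{1}{2}$ ($G{\left(A,C \right)} = \left(- \frac{1}{4}\right) 2 = - \frac{1}{2}$)
$r = - \frac{11}{2}$ ($r = \left(- \frac{1}{2}\right) 5 - 3 = - \frac{5}{2} - 3 = - \frac{11}{2} \approx -5.5$)
$O{\left(y \right)} = 1 + \frac{4}{y}$
$z{\left(B,f \right)} = - 9 B f$
$\frac{z{\left(O{\left(r \right)},128 \right)}}{-41007} - \frac{48127}{\left(-1\right) \left(-1088\right)} = \frac{\left(-9\right) \frac{4 - \frac{11}{2}}{- \frac{11}{2}} \cdot 128}{-41007} - \frac{48127}{\left(-1\right) \left(-1088\right)} = \left(-9\right) \left(\left(- \frac{2}{11}\right) \left(- \frac{3}{2}\right)\right) 128 \left(- \frac{1}{41007}\right) - \frac{48127}{1088} = \left(-9\right) \frac{3}{11} \cdot 128 \left(- \frac{1}{41007}\right) - \frac{2831}{64} = \left(- \frac{3456}{11}\right) \left(- \frac{1}{41007}\right) - \frac{2831}{64} = \frac{1152}{150359} - \frac{2831}{64} = - \frac{425592601}{9622976}$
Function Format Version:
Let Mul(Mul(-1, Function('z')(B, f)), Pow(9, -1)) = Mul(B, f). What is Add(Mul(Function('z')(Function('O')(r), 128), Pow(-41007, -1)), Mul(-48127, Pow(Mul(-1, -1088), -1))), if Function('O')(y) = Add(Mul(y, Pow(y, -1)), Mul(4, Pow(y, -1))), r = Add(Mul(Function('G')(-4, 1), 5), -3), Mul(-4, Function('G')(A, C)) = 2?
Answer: Rational(-425592601, 9622976) ≈ -44.227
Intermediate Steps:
Function('G')(A, C) = Rational(-1, 2) (Function('G')(A, C) = Mul(Rational(-1, 4), 2) = Rational(-1, 2))
r = Rational(-11, 2) (r = Add(Mul(Rational(-1, 2), 5), -3) = Add(Rational(-5, 2), -3) = Rational(-11, 2) ≈ -5.5000)
Function('O')(y) = Add(1, Mul(4, Pow(y, -1)))
Function('z')(B, f) = Mul(-9, B, f) (Function('z')(B, f) = Mul(-9, Mul(B, f)) = Mul(-9, B, f))
Add(Mul(Function('z')(Function('O')(r), 128), Pow(-41007, -1)), Mul(-48127, Pow(Mul(-1, -1088), -1))) = Add(Mul(Mul(-9, Mul(Pow(Rational(-11, 2), -1), Add(4, Rational(-11, 2))), 128), Pow(-41007, -1)), Mul(-48127, Pow(Mul(-1, -1088), -1))) = Add(Mul(Mul(-9, Mul(Rational(-2, 11), Rational(-3, 2)), 128), Rational(-1, 41007)), Mul(-48127, Pow(1088, -1))) = Add(Mul(Mul(-9, Rational(3, 11), 128), Rational(-1, 41007)), Mul(-48127, Rational(1, 1088))) = Add(Mul(Rational(-3456, 11), Rational(-1, 41007)), Rational(-2831, 64)) = Add(Rational(1152, 150359), Rational(-2831, 64)) = Rational(-425592601, 9622976)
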